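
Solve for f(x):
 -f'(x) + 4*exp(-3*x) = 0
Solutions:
 f(x) = C1 - 4*exp(-3*x)/3


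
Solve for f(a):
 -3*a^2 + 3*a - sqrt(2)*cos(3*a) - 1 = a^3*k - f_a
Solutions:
 f(a) = C1 + a^4*k/4 + a^3 - 3*a^2/2 + a + sqrt(2)*sin(3*a)/3


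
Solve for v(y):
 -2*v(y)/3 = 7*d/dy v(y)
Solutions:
 v(y) = C1*exp(-2*y/21)


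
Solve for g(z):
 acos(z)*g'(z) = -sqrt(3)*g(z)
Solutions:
 g(z) = C1*exp(-sqrt(3)*Integral(1/acos(z), z))


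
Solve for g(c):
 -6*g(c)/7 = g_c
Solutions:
 g(c) = C1*exp(-6*c/7)


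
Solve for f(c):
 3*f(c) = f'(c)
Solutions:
 f(c) = C1*exp(3*c)


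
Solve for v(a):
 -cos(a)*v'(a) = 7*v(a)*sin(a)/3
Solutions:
 v(a) = C1*cos(a)^(7/3)


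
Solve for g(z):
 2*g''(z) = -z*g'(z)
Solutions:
 g(z) = C1 + C2*erf(z/2)


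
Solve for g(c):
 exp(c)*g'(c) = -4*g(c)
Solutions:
 g(c) = C1*exp(4*exp(-c))


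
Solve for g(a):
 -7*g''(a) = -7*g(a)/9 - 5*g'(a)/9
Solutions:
 g(a) = C1*exp(a*(5 - sqrt(1789))/126) + C2*exp(a*(5 + sqrt(1789))/126)


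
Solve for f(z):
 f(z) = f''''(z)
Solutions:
 f(z) = C1*exp(-z) + C2*exp(z) + C3*sin(z) + C4*cos(z)


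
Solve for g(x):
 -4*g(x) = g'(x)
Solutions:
 g(x) = C1*exp(-4*x)


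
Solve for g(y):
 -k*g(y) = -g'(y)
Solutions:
 g(y) = C1*exp(k*y)


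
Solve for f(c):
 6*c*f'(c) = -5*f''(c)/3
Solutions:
 f(c) = C1 + C2*erf(3*sqrt(5)*c/5)


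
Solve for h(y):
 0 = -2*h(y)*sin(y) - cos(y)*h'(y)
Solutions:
 h(y) = C1*cos(y)^2


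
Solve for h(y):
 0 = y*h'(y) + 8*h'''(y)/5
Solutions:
 h(y) = C1 + Integral(C2*airyai(-5^(1/3)*y/2) + C3*airybi(-5^(1/3)*y/2), y)


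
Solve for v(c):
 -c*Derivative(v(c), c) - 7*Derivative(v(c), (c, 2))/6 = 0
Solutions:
 v(c) = C1 + C2*erf(sqrt(21)*c/7)


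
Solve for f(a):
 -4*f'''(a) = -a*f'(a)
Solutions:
 f(a) = C1 + Integral(C2*airyai(2^(1/3)*a/2) + C3*airybi(2^(1/3)*a/2), a)


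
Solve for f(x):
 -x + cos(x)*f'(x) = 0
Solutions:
 f(x) = C1 + Integral(x/cos(x), x)


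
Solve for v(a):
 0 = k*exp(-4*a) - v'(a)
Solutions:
 v(a) = C1 - k*exp(-4*a)/4


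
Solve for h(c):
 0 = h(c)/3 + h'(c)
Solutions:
 h(c) = C1*exp(-c/3)


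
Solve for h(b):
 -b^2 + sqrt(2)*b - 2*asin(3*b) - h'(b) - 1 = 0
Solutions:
 h(b) = C1 - b^3/3 + sqrt(2)*b^2/2 - 2*b*asin(3*b) - b - 2*sqrt(1 - 9*b^2)/3


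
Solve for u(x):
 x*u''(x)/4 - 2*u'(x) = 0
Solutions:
 u(x) = C1 + C2*x^9


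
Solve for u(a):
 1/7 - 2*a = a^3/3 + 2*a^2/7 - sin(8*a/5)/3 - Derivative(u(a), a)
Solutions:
 u(a) = C1 + a^4/12 + 2*a^3/21 + a^2 - a/7 + 5*cos(8*a/5)/24


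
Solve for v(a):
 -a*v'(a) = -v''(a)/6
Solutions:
 v(a) = C1 + C2*erfi(sqrt(3)*a)


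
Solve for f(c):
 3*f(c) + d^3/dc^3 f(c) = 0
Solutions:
 f(c) = C3*exp(-3^(1/3)*c) + (C1*sin(3^(5/6)*c/2) + C2*cos(3^(5/6)*c/2))*exp(3^(1/3)*c/2)


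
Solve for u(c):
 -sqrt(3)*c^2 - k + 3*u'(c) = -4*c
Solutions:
 u(c) = C1 + sqrt(3)*c^3/9 - 2*c^2/3 + c*k/3


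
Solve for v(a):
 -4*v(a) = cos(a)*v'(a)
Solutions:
 v(a) = C1*(sin(a)^2 - 2*sin(a) + 1)/(sin(a)^2 + 2*sin(a) + 1)


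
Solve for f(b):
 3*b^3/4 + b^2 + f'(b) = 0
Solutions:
 f(b) = C1 - 3*b^4/16 - b^3/3


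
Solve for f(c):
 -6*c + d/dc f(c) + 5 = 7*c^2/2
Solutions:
 f(c) = C1 + 7*c^3/6 + 3*c^2 - 5*c


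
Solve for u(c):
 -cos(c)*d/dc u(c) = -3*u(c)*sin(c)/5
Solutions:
 u(c) = C1/cos(c)^(3/5)


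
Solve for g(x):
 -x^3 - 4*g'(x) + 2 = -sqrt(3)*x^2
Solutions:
 g(x) = C1 - x^4/16 + sqrt(3)*x^3/12 + x/2


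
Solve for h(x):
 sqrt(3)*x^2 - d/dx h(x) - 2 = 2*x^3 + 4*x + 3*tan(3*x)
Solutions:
 h(x) = C1 - x^4/2 + sqrt(3)*x^3/3 - 2*x^2 - 2*x + log(cos(3*x))


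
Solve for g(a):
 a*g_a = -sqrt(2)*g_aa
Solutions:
 g(a) = C1 + C2*erf(2^(1/4)*a/2)


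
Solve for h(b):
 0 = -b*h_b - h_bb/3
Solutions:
 h(b) = C1 + C2*erf(sqrt(6)*b/2)


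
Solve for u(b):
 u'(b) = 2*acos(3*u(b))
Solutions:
 Integral(1/acos(3*_y), (_y, u(b))) = C1 + 2*b


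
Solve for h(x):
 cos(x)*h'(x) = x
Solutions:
 h(x) = C1 + Integral(x/cos(x), x)


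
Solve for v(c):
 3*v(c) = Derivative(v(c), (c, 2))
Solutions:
 v(c) = C1*exp(-sqrt(3)*c) + C2*exp(sqrt(3)*c)


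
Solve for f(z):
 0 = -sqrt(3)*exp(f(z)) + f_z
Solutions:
 f(z) = log(-1/(C1 + sqrt(3)*z))


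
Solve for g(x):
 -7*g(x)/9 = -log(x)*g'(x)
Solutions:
 g(x) = C1*exp(7*li(x)/9)


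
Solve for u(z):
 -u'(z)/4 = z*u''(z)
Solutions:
 u(z) = C1 + C2*z^(3/4)


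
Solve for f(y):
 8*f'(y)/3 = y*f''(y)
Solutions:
 f(y) = C1 + C2*y^(11/3)


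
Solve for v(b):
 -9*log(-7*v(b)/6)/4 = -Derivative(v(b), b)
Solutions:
 -4*Integral(1/(log(-_y) - log(6) + log(7)), (_y, v(b)))/9 = C1 - b


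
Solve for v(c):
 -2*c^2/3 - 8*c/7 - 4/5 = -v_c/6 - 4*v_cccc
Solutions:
 v(c) = C1 + C4*exp(-3^(2/3)*c/6) + 4*c^3/3 + 24*c^2/7 + 24*c/5 + (C2*sin(3^(1/6)*c/4) + C3*cos(3^(1/6)*c/4))*exp(3^(2/3)*c/12)


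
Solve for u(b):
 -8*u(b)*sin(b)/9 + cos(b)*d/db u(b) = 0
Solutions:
 u(b) = C1/cos(b)^(8/9)


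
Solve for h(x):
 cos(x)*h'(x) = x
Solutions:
 h(x) = C1 + Integral(x/cos(x), x)


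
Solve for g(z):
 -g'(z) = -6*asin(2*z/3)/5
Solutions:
 g(z) = C1 + 6*z*asin(2*z/3)/5 + 3*sqrt(9 - 4*z^2)/5


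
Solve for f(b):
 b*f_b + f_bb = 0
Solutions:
 f(b) = C1 + C2*erf(sqrt(2)*b/2)


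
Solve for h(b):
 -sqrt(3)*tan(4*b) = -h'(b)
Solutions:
 h(b) = C1 - sqrt(3)*log(cos(4*b))/4


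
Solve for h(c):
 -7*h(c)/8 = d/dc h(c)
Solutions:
 h(c) = C1*exp(-7*c/8)


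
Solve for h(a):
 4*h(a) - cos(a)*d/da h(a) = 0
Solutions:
 h(a) = C1*(sin(a)^2 + 2*sin(a) + 1)/(sin(a)^2 - 2*sin(a) + 1)


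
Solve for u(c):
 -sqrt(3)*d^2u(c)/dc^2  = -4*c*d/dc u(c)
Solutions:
 u(c) = C1 + C2*erfi(sqrt(2)*3^(3/4)*c/3)


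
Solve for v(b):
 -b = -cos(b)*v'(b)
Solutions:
 v(b) = C1 + Integral(b/cos(b), b)


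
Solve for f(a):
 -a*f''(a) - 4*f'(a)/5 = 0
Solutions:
 f(a) = C1 + C2*a^(1/5)


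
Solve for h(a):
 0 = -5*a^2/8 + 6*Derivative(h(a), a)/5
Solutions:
 h(a) = C1 + 25*a^3/144


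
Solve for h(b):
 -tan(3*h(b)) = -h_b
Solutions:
 h(b) = -asin(C1*exp(3*b))/3 + pi/3
 h(b) = asin(C1*exp(3*b))/3


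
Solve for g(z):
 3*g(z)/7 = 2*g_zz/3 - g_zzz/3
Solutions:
 g(z) = C1*exp(z*(56*14^(1/3)/(9*sqrt(57) + 131)^(1/3) + 14^(2/3)*(9*sqrt(57) + 131)^(1/3) + 56)/84)*sin(14^(1/3)*sqrt(3)*z*(-14^(1/3)*(9*sqrt(57) + 131)^(1/3) + 56/(9*sqrt(57) + 131)^(1/3))/84) + C2*exp(z*(56*14^(1/3)/(9*sqrt(57) + 131)^(1/3) + 14^(2/3)*(9*sqrt(57) + 131)^(1/3) + 56)/84)*cos(14^(1/3)*sqrt(3)*z*(-14^(1/3)*(9*sqrt(57) + 131)^(1/3) + 56/(9*sqrt(57) + 131)^(1/3))/84) + C3*exp(z*(-14^(2/3)*(9*sqrt(57) + 131)^(1/3) - 56*14^(1/3)/(9*sqrt(57) + 131)^(1/3) + 28)/42)


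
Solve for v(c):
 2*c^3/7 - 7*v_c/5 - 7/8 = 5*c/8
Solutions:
 v(c) = C1 + 5*c^4/98 - 25*c^2/112 - 5*c/8


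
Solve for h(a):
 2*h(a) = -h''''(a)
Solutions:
 h(a) = (C1*sin(2^(3/4)*a/2) + C2*cos(2^(3/4)*a/2))*exp(-2^(3/4)*a/2) + (C3*sin(2^(3/4)*a/2) + C4*cos(2^(3/4)*a/2))*exp(2^(3/4)*a/2)


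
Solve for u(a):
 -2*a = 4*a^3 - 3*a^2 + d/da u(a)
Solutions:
 u(a) = C1 - a^4 + a^3 - a^2


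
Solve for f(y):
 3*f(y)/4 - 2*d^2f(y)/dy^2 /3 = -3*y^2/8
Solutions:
 f(y) = C1*exp(-3*sqrt(2)*y/4) + C2*exp(3*sqrt(2)*y/4) - y^2/2 - 8/9


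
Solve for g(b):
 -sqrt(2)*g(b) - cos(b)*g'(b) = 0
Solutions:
 g(b) = C1*(sin(b) - 1)^(sqrt(2)/2)/(sin(b) + 1)^(sqrt(2)/2)


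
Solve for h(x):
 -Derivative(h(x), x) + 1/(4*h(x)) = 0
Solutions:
 h(x) = -sqrt(C1 + 2*x)/2
 h(x) = sqrt(C1 + 2*x)/2


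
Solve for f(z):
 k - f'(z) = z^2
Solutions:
 f(z) = C1 + k*z - z^3/3


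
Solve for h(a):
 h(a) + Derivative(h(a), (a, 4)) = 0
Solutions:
 h(a) = (C1*sin(sqrt(2)*a/2) + C2*cos(sqrt(2)*a/2))*exp(-sqrt(2)*a/2) + (C3*sin(sqrt(2)*a/2) + C4*cos(sqrt(2)*a/2))*exp(sqrt(2)*a/2)


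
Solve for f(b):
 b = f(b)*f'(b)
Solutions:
 f(b) = -sqrt(C1 + b^2)
 f(b) = sqrt(C1 + b^2)


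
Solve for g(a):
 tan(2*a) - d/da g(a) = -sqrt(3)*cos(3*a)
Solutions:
 g(a) = C1 - log(cos(2*a))/2 + sqrt(3)*sin(3*a)/3


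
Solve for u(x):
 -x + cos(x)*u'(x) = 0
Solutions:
 u(x) = C1 + Integral(x/cos(x), x)


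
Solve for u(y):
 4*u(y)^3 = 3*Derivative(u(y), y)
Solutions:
 u(y) = -sqrt(6)*sqrt(-1/(C1 + 4*y))/2
 u(y) = sqrt(6)*sqrt(-1/(C1 + 4*y))/2


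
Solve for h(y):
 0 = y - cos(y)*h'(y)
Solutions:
 h(y) = C1 + Integral(y/cos(y), y)


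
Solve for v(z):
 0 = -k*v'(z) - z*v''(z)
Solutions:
 v(z) = C1 + z^(1 - re(k))*(C2*sin(log(z)*Abs(im(k))) + C3*cos(log(z)*im(k)))


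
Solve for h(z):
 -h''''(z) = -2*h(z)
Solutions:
 h(z) = C1*exp(-2^(1/4)*z) + C2*exp(2^(1/4)*z) + C3*sin(2^(1/4)*z) + C4*cos(2^(1/4)*z)


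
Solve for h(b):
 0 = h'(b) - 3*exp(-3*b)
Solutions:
 h(b) = C1 - exp(-3*b)


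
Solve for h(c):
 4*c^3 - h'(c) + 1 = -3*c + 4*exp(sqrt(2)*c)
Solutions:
 h(c) = C1 + c^4 + 3*c^2/2 + c - 2*sqrt(2)*exp(sqrt(2)*c)


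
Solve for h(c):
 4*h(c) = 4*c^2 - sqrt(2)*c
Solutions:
 h(c) = c*(4*c - sqrt(2))/4


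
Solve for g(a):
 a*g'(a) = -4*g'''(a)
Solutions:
 g(a) = C1 + Integral(C2*airyai(-2^(1/3)*a/2) + C3*airybi(-2^(1/3)*a/2), a)


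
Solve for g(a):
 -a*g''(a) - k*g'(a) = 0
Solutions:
 g(a) = C1 + a^(1 - re(k))*(C2*sin(log(a)*Abs(im(k))) + C3*cos(log(a)*im(k)))


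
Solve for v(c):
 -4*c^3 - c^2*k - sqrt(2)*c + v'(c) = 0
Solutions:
 v(c) = C1 + c^4 + c^3*k/3 + sqrt(2)*c^2/2


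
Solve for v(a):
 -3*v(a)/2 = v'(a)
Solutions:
 v(a) = C1*exp(-3*a/2)


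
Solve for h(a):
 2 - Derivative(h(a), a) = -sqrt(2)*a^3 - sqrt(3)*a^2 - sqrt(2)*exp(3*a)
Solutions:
 h(a) = C1 + sqrt(2)*a^4/4 + sqrt(3)*a^3/3 + 2*a + sqrt(2)*exp(3*a)/3


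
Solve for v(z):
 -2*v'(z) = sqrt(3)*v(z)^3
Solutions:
 v(z) = -sqrt(-1/(C1 - sqrt(3)*z))
 v(z) = sqrt(-1/(C1 - sqrt(3)*z))


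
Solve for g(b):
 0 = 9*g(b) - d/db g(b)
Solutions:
 g(b) = C1*exp(9*b)


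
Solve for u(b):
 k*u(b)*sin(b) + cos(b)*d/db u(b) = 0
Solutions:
 u(b) = C1*exp(k*log(cos(b)))


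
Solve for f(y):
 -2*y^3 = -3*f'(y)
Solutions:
 f(y) = C1 + y^4/6


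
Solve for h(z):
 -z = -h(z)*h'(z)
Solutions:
 h(z) = -sqrt(C1 + z^2)
 h(z) = sqrt(C1 + z^2)


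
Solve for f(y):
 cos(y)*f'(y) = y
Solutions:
 f(y) = C1 + Integral(y/cos(y), y)


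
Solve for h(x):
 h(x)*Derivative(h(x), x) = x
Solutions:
 h(x) = -sqrt(C1 + x^2)
 h(x) = sqrt(C1 + x^2)


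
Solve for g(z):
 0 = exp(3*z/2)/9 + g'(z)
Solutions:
 g(z) = C1 - 2*exp(3*z/2)/27


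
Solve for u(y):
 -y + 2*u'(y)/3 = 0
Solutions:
 u(y) = C1 + 3*y^2/4


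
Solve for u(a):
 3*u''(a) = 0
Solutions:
 u(a) = C1 + C2*a


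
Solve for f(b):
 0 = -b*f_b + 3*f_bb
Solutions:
 f(b) = C1 + C2*erfi(sqrt(6)*b/6)


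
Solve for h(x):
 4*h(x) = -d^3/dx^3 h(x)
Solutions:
 h(x) = C3*exp(-2^(2/3)*x) + (C1*sin(2^(2/3)*sqrt(3)*x/2) + C2*cos(2^(2/3)*sqrt(3)*x/2))*exp(2^(2/3)*x/2)


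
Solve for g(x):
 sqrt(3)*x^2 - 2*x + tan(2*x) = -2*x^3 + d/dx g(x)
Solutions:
 g(x) = C1 + x^4/2 + sqrt(3)*x^3/3 - x^2 - log(cos(2*x))/2


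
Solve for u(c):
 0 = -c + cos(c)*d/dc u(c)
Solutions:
 u(c) = C1 + Integral(c/cos(c), c)


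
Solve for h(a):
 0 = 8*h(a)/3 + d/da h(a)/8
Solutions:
 h(a) = C1*exp(-64*a/3)


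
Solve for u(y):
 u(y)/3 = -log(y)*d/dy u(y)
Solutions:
 u(y) = C1*exp(-li(y)/3)


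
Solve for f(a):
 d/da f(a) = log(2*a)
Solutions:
 f(a) = C1 + a*log(a) - a + a*log(2)


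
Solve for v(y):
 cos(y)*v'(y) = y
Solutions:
 v(y) = C1 + Integral(y/cos(y), y)


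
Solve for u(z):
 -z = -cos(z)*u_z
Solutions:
 u(z) = C1 + Integral(z/cos(z), z)


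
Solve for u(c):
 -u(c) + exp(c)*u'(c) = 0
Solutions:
 u(c) = C1*exp(-exp(-c))


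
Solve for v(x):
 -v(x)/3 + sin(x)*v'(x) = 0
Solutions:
 v(x) = C1*(cos(x) - 1)^(1/6)/(cos(x) + 1)^(1/6)


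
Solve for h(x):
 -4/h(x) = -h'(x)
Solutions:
 h(x) = -sqrt(C1 + 8*x)
 h(x) = sqrt(C1 + 8*x)


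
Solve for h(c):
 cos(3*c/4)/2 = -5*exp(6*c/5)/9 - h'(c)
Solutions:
 h(c) = C1 - 25*exp(6*c/5)/54 - 2*sin(3*c/4)/3


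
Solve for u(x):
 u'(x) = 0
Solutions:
 u(x) = C1


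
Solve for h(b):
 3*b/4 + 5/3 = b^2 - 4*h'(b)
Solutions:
 h(b) = C1 + b^3/12 - 3*b^2/32 - 5*b/12


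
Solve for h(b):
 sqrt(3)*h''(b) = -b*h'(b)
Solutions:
 h(b) = C1 + C2*erf(sqrt(2)*3^(3/4)*b/6)


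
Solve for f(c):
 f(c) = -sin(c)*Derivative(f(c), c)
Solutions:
 f(c) = C1*sqrt(cos(c) + 1)/sqrt(cos(c) - 1)


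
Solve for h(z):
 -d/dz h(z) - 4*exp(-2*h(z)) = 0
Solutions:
 h(z) = log(-sqrt(C1 - 8*z))
 h(z) = log(C1 - 8*z)/2


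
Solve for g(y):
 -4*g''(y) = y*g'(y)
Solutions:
 g(y) = C1 + C2*erf(sqrt(2)*y/4)


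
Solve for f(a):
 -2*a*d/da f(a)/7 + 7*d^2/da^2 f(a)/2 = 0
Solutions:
 f(a) = C1 + C2*erfi(sqrt(2)*a/7)


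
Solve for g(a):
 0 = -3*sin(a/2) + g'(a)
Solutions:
 g(a) = C1 - 6*cos(a/2)


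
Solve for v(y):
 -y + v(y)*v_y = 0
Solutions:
 v(y) = -sqrt(C1 + y^2)
 v(y) = sqrt(C1 + y^2)


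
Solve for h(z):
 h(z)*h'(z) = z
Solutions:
 h(z) = -sqrt(C1 + z^2)
 h(z) = sqrt(C1 + z^2)


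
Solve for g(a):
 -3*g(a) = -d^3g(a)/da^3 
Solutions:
 g(a) = C3*exp(3^(1/3)*a) + (C1*sin(3^(5/6)*a/2) + C2*cos(3^(5/6)*a/2))*exp(-3^(1/3)*a/2)


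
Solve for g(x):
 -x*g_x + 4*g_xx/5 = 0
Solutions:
 g(x) = C1 + C2*erfi(sqrt(10)*x/4)


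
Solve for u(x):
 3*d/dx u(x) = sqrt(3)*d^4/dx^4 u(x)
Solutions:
 u(x) = C1 + C4*exp(3^(1/6)*x) + (C2*sin(3^(2/3)*x/2) + C3*cos(3^(2/3)*x/2))*exp(-3^(1/6)*x/2)


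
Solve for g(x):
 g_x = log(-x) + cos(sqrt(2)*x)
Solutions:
 g(x) = C1 + x*log(-x) - x + sqrt(2)*sin(sqrt(2)*x)/2


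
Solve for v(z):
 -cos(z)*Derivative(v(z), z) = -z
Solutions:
 v(z) = C1 + Integral(z/cos(z), z)


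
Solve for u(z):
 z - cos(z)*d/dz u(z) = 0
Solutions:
 u(z) = C1 + Integral(z/cos(z), z)


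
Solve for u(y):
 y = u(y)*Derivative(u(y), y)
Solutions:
 u(y) = -sqrt(C1 + y^2)
 u(y) = sqrt(C1 + y^2)


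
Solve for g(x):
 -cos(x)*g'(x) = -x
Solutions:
 g(x) = C1 + Integral(x/cos(x), x)


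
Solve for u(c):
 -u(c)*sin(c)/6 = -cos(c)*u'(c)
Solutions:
 u(c) = C1/cos(c)^(1/6)


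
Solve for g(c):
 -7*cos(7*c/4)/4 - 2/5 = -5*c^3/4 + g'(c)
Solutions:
 g(c) = C1 + 5*c^4/16 - 2*c/5 - sin(7*c/4)


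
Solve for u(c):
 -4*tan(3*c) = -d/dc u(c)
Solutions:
 u(c) = C1 - 4*log(cos(3*c))/3


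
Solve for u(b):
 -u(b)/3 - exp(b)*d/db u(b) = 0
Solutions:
 u(b) = C1*exp(exp(-b)/3)


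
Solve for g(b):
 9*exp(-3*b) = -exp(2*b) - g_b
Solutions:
 g(b) = C1 - exp(2*b)/2 + 3*exp(-3*b)


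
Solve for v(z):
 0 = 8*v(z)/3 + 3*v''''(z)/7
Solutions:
 v(z) = (C1*sin(14^(1/4)*sqrt(3)*z/3) + C2*cos(14^(1/4)*sqrt(3)*z/3))*exp(-14^(1/4)*sqrt(3)*z/3) + (C3*sin(14^(1/4)*sqrt(3)*z/3) + C4*cos(14^(1/4)*sqrt(3)*z/3))*exp(14^(1/4)*sqrt(3)*z/3)


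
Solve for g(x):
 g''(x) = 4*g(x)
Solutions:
 g(x) = C1*exp(-2*x) + C2*exp(2*x)


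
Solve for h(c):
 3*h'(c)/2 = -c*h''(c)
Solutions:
 h(c) = C1 + C2/sqrt(c)


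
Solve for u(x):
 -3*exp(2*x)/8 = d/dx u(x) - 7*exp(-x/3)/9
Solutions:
 u(x) = C1 - 3*exp(2*x)/16 - 7*exp(-x/3)/3


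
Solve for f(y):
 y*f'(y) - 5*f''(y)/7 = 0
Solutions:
 f(y) = C1 + C2*erfi(sqrt(70)*y/10)


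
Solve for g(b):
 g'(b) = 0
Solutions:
 g(b) = C1


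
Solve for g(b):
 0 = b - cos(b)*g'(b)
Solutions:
 g(b) = C1 + Integral(b/cos(b), b)


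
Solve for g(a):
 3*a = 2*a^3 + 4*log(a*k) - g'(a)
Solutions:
 g(a) = C1 + a^4/2 - 3*a^2/2 + 4*a*log(a*k) - 4*a


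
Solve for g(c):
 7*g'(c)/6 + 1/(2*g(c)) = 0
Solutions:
 g(c) = -sqrt(C1 - 42*c)/7
 g(c) = sqrt(C1 - 42*c)/7


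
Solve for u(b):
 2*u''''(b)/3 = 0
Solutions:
 u(b) = C1 + C2*b + C3*b^2 + C4*b^3


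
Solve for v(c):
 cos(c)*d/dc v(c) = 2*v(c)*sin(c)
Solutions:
 v(c) = C1/cos(c)^2


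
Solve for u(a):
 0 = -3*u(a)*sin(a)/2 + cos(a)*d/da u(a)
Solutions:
 u(a) = C1/cos(a)^(3/2)


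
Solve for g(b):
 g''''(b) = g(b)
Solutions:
 g(b) = C1*exp(-b) + C2*exp(b) + C3*sin(b) + C4*cos(b)


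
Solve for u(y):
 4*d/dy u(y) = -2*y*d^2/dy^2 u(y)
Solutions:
 u(y) = C1 + C2/y


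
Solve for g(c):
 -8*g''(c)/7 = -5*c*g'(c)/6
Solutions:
 g(c) = C1 + C2*erfi(sqrt(210)*c/24)


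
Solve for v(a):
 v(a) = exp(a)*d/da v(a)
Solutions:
 v(a) = C1*exp(-exp(-a))


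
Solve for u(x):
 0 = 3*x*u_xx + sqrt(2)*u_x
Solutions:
 u(x) = C1 + C2*x^(1 - sqrt(2)/3)


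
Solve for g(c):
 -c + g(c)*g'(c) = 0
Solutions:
 g(c) = -sqrt(C1 + c^2)
 g(c) = sqrt(C1 + c^2)


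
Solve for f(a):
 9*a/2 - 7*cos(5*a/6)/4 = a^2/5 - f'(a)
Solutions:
 f(a) = C1 + a^3/15 - 9*a^2/4 + 21*sin(5*a/6)/10


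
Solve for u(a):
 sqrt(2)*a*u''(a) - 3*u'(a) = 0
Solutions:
 u(a) = C1 + C2*a^(1 + 3*sqrt(2)/2)


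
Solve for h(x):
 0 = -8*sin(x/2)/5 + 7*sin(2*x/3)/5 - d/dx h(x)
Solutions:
 h(x) = C1 + 16*cos(x/2)/5 - 21*cos(2*x/3)/10


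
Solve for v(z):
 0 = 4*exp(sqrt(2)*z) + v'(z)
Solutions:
 v(z) = C1 - 2*sqrt(2)*exp(sqrt(2)*z)


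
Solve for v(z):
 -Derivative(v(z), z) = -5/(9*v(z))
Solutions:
 v(z) = -sqrt(C1 + 10*z)/3
 v(z) = sqrt(C1 + 10*z)/3


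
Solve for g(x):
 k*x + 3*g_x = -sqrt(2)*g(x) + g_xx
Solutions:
 g(x) = C1*exp(x*(3 - sqrt(4*sqrt(2) + 9))/2) + C2*exp(x*(3 + sqrt(4*sqrt(2) + 9))/2) - sqrt(2)*k*x/2 + 3*k/2


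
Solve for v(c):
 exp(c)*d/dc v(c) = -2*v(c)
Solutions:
 v(c) = C1*exp(2*exp(-c))


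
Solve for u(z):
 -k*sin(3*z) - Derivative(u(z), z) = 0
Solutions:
 u(z) = C1 + k*cos(3*z)/3


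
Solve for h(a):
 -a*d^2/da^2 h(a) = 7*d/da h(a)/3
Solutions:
 h(a) = C1 + C2/a^(4/3)


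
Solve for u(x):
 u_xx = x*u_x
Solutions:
 u(x) = C1 + C2*erfi(sqrt(2)*x/2)


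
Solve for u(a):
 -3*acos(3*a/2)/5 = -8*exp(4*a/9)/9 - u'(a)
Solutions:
 u(a) = C1 + 3*a*acos(3*a/2)/5 - sqrt(4 - 9*a^2)/5 - 2*exp(4*a/9)


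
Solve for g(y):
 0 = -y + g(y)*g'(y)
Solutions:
 g(y) = -sqrt(C1 + y^2)
 g(y) = sqrt(C1 + y^2)


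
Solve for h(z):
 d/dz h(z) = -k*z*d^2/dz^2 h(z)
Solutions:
 h(z) = C1 + z^(((re(k) - 1)*re(k) + im(k)^2)/(re(k)^2 + im(k)^2))*(C2*sin(log(z)*Abs(im(k))/(re(k)^2 + im(k)^2)) + C3*cos(log(z)*im(k)/(re(k)^2 + im(k)^2)))


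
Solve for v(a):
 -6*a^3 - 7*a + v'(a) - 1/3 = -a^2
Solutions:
 v(a) = C1 + 3*a^4/2 - a^3/3 + 7*a^2/2 + a/3


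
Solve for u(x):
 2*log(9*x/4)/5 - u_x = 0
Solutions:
 u(x) = C1 + 2*x*log(x)/5 - 4*x*log(2)/5 - 2*x/5 + 4*x*log(3)/5


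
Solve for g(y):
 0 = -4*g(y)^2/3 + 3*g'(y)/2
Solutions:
 g(y) = -9/(C1 + 8*y)


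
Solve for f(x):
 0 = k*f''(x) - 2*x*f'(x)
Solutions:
 f(x) = C1 + C2*erf(x*sqrt(-1/k))/sqrt(-1/k)


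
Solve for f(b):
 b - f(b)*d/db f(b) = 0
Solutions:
 f(b) = -sqrt(C1 + b^2)
 f(b) = sqrt(C1 + b^2)


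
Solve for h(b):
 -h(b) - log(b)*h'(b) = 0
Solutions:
 h(b) = C1*exp(-li(b))


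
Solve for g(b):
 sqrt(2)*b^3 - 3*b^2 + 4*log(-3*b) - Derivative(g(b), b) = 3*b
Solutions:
 g(b) = C1 + sqrt(2)*b^4/4 - b^3 - 3*b^2/2 + 4*b*log(-b) + 4*b*(-1 + log(3))


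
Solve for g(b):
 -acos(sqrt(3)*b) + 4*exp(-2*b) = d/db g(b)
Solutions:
 g(b) = C1 - b*acos(sqrt(3)*b) + sqrt(3)*sqrt(1 - 3*b^2)/3 - 2*exp(-2*b)


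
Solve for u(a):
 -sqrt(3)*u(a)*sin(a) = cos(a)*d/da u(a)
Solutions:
 u(a) = C1*cos(a)^(sqrt(3))


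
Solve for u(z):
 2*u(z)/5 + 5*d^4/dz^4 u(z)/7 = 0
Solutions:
 u(z) = (C1*sin(2^(3/4)*sqrt(5)*7^(1/4)*z/10) + C2*cos(2^(3/4)*sqrt(5)*7^(1/4)*z/10))*exp(-2^(3/4)*sqrt(5)*7^(1/4)*z/10) + (C3*sin(2^(3/4)*sqrt(5)*7^(1/4)*z/10) + C4*cos(2^(3/4)*sqrt(5)*7^(1/4)*z/10))*exp(2^(3/4)*sqrt(5)*7^(1/4)*z/10)


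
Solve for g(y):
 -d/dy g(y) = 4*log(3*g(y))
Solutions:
 Integral(1/(log(_y) + log(3)), (_y, g(y)))/4 = C1 - y


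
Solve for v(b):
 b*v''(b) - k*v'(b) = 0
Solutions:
 v(b) = C1 + b^(re(k) + 1)*(C2*sin(log(b)*Abs(im(k))) + C3*cos(log(b)*im(k)))


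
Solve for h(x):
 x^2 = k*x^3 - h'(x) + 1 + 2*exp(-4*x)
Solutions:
 h(x) = C1 + k*x^4/4 - x^3/3 + x - exp(-4*x)/2


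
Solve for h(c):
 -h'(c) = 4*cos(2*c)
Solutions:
 h(c) = C1 - 2*sin(2*c)


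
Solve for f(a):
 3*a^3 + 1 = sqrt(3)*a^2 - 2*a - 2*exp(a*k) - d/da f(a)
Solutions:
 f(a) = C1 - 3*a^4/4 + sqrt(3)*a^3/3 - a^2 - a - 2*exp(a*k)/k


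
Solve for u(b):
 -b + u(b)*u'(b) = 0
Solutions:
 u(b) = -sqrt(C1 + b^2)
 u(b) = sqrt(C1 + b^2)


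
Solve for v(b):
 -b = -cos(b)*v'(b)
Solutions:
 v(b) = C1 + Integral(b/cos(b), b)


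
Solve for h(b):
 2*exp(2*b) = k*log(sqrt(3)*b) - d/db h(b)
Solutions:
 h(b) = C1 + b*k*log(b) + b*k*(-1 + log(3)/2) - exp(2*b)


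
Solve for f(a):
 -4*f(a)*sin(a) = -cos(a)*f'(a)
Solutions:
 f(a) = C1/cos(a)^4


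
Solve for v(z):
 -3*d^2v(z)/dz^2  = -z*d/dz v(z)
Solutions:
 v(z) = C1 + C2*erfi(sqrt(6)*z/6)


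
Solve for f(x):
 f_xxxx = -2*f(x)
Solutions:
 f(x) = (C1*sin(2^(3/4)*x/2) + C2*cos(2^(3/4)*x/2))*exp(-2^(3/4)*x/2) + (C3*sin(2^(3/4)*x/2) + C4*cos(2^(3/4)*x/2))*exp(2^(3/4)*x/2)


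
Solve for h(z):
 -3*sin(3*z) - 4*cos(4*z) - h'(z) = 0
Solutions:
 h(z) = C1 - sin(4*z) + cos(3*z)


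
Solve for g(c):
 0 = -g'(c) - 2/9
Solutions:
 g(c) = C1 - 2*c/9


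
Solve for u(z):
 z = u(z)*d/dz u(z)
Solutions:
 u(z) = -sqrt(C1 + z^2)
 u(z) = sqrt(C1 + z^2)


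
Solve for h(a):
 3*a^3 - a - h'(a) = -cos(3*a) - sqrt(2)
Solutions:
 h(a) = C1 + 3*a^4/4 - a^2/2 + sqrt(2)*a + sin(3*a)/3


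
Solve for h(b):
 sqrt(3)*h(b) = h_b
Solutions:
 h(b) = C1*exp(sqrt(3)*b)


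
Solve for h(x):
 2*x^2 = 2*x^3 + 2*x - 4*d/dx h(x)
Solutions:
 h(x) = C1 + x^4/8 - x^3/6 + x^2/4


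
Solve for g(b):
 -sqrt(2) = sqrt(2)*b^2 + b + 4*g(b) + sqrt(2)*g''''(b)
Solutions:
 g(b) = -sqrt(2)*b^2/4 - b/4 + (C1*sin(2^(7/8)*b/2) + C2*cos(2^(7/8)*b/2))*exp(-2^(7/8)*b/2) + (C3*sin(2^(7/8)*b/2) + C4*cos(2^(7/8)*b/2))*exp(2^(7/8)*b/2) - sqrt(2)/4


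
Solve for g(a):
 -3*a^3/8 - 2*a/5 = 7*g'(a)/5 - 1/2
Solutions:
 g(a) = C1 - 15*a^4/224 - a^2/7 + 5*a/14


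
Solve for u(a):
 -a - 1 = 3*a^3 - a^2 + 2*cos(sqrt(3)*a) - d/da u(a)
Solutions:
 u(a) = C1 + 3*a^4/4 - a^3/3 + a^2/2 + a + 2*sqrt(3)*sin(sqrt(3)*a)/3


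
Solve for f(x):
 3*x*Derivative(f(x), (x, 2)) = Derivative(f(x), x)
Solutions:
 f(x) = C1 + C2*x^(4/3)


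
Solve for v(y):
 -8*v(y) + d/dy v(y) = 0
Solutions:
 v(y) = C1*exp(8*y)


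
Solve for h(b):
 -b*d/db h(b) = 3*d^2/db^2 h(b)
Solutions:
 h(b) = C1 + C2*erf(sqrt(6)*b/6)


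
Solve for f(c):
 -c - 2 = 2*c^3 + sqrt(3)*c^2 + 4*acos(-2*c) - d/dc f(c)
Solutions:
 f(c) = C1 + c^4/2 + sqrt(3)*c^3/3 + c^2/2 + 4*c*acos(-2*c) + 2*c + 2*sqrt(1 - 4*c^2)


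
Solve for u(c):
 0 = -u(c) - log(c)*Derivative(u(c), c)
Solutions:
 u(c) = C1*exp(-li(c))


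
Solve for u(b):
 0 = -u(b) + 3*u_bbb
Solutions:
 u(b) = C3*exp(3^(2/3)*b/3) + (C1*sin(3^(1/6)*b/2) + C2*cos(3^(1/6)*b/2))*exp(-3^(2/3)*b/6)


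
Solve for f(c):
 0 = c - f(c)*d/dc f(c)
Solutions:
 f(c) = -sqrt(C1 + c^2)
 f(c) = sqrt(C1 + c^2)


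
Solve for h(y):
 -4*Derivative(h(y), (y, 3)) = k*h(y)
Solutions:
 h(y) = C1*exp(2^(1/3)*y*(-k)^(1/3)/2) + C2*exp(2^(1/3)*y*(-k)^(1/3)*(-1 + sqrt(3)*I)/4) + C3*exp(-2^(1/3)*y*(-k)^(1/3)*(1 + sqrt(3)*I)/4)


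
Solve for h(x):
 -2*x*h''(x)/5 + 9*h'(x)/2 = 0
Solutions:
 h(x) = C1 + C2*x^(49/4)


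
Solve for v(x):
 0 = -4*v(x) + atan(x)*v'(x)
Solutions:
 v(x) = C1*exp(4*Integral(1/atan(x), x))


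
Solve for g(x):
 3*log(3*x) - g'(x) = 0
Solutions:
 g(x) = C1 + 3*x*log(x) - 3*x + x*log(27)


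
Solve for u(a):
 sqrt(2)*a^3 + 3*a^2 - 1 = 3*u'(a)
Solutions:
 u(a) = C1 + sqrt(2)*a^4/12 + a^3/3 - a/3


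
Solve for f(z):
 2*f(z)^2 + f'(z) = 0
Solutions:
 f(z) = 1/(C1 + 2*z)


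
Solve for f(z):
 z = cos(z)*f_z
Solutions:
 f(z) = C1 + Integral(z/cos(z), z)


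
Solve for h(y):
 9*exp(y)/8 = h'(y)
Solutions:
 h(y) = C1 + 9*exp(y)/8


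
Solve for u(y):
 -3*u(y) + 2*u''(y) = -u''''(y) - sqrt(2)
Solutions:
 u(y) = C1*exp(-y) + C2*exp(y) + C3*sin(sqrt(3)*y) + C4*cos(sqrt(3)*y) + sqrt(2)/3


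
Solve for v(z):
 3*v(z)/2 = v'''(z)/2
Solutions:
 v(z) = C3*exp(3^(1/3)*z) + (C1*sin(3^(5/6)*z/2) + C2*cos(3^(5/6)*z/2))*exp(-3^(1/3)*z/2)


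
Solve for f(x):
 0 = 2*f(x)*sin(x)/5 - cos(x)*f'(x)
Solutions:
 f(x) = C1/cos(x)^(2/5)


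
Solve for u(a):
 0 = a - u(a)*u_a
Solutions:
 u(a) = -sqrt(C1 + a^2)
 u(a) = sqrt(C1 + a^2)


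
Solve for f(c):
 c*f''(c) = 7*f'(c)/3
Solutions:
 f(c) = C1 + C2*c^(10/3)


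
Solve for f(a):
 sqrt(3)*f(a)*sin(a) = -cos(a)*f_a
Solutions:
 f(a) = C1*cos(a)^(sqrt(3))


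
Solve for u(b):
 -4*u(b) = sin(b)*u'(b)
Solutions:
 u(b) = C1*(cos(b)^2 + 2*cos(b) + 1)/(cos(b)^2 - 2*cos(b) + 1)


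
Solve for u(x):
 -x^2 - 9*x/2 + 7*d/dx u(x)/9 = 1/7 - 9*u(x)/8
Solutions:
 u(x) = C1*exp(-81*x/56) + 8*x^2/9 + 2020*x/729 - 739352/413343


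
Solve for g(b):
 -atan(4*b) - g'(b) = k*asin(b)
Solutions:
 g(b) = C1 - b*atan(4*b) - k*(b*asin(b) + sqrt(1 - b^2)) + log(16*b^2 + 1)/8


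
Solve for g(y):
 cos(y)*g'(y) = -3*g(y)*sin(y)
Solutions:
 g(y) = C1*cos(y)^3


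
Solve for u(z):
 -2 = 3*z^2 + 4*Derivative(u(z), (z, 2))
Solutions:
 u(z) = C1 + C2*z - z^4/16 - z^2/4


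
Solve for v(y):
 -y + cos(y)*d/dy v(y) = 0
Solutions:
 v(y) = C1 + Integral(y/cos(y), y)


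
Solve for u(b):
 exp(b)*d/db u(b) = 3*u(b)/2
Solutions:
 u(b) = C1*exp(-3*exp(-b)/2)


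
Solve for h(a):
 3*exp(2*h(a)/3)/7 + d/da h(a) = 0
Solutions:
 h(a) = 3*log(-sqrt(-1/(C1 - 3*a))) - 3*log(2) + 3*log(42)/2
 h(a) = 3*log(-1/(C1 - 3*a))/2 - 3*log(2) + 3*log(42)/2


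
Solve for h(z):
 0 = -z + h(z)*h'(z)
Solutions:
 h(z) = -sqrt(C1 + z^2)
 h(z) = sqrt(C1 + z^2)


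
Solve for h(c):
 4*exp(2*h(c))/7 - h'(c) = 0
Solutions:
 h(c) = log(-1/(C1 + 4*c))/2 - log(2) + log(14)/2
 h(c) = log(-sqrt(-1/(C1 + 4*c))) - log(2) + log(14)/2


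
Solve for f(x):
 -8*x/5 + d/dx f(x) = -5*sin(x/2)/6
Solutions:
 f(x) = C1 + 4*x^2/5 + 5*cos(x/2)/3


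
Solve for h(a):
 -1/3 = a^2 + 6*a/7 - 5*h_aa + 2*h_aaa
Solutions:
 h(a) = C1 + C2*a + C3*exp(5*a/2) + a^4/60 + 29*a^3/525 + 523*a^2/5250


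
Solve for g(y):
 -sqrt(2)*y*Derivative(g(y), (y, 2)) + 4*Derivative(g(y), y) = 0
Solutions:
 g(y) = C1 + C2*y^(1 + 2*sqrt(2))


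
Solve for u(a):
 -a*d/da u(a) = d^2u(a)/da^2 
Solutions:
 u(a) = C1 + C2*erf(sqrt(2)*a/2)


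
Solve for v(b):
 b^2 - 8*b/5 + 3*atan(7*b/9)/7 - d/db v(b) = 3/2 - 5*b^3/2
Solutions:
 v(b) = C1 + 5*b^4/8 + b^3/3 - 4*b^2/5 + 3*b*atan(7*b/9)/7 - 3*b/2 - 27*log(49*b^2 + 81)/98


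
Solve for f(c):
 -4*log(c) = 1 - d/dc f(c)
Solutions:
 f(c) = C1 + 4*c*log(c) - 3*c


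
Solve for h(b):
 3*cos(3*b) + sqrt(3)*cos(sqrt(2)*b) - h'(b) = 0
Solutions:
 h(b) = C1 + sin(3*b) + sqrt(6)*sin(sqrt(2)*b)/2


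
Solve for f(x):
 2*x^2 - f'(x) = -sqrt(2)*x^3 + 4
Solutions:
 f(x) = C1 + sqrt(2)*x^4/4 + 2*x^3/3 - 4*x


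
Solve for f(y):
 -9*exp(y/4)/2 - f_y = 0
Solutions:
 f(y) = C1 - 18*exp(y/4)


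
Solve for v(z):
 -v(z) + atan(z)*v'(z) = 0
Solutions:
 v(z) = C1*exp(Integral(1/atan(z), z))


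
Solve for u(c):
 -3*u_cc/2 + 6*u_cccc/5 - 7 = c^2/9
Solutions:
 u(c) = C1 + C2*c + C3*exp(-sqrt(5)*c/2) + C4*exp(sqrt(5)*c/2) - c^4/162 - 323*c^2/135


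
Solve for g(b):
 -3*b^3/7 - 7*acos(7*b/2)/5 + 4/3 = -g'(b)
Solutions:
 g(b) = C1 + 3*b^4/28 + 7*b*acos(7*b/2)/5 - 4*b/3 - sqrt(4 - 49*b^2)/5


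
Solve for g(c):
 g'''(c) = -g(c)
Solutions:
 g(c) = C3*exp(-c) + (C1*sin(sqrt(3)*c/2) + C2*cos(sqrt(3)*c/2))*exp(c/2)


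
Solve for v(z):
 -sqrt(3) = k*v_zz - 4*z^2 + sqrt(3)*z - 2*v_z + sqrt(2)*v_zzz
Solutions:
 v(z) = C1 + C2*exp(sqrt(2)*z*(-k + sqrt(k^2 + 8*sqrt(2)))/4) + C3*exp(-sqrt(2)*z*(k + sqrt(k^2 + 8*sqrt(2)))/4) - k^2*z - k*z^2 + sqrt(3)*k*z/4 - 2*z^3/3 + sqrt(3)*z^2/4 - 2*sqrt(2)*z + sqrt(3)*z/2


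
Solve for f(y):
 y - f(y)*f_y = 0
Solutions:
 f(y) = -sqrt(C1 + y^2)
 f(y) = sqrt(C1 + y^2)


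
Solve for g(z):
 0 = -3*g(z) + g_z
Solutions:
 g(z) = C1*exp(3*z)


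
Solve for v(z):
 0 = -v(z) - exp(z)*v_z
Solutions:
 v(z) = C1*exp(exp(-z))


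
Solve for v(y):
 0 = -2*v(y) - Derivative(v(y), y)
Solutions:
 v(y) = C1*exp(-2*y)


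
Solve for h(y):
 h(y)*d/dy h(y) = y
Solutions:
 h(y) = -sqrt(C1 + y^2)
 h(y) = sqrt(C1 + y^2)


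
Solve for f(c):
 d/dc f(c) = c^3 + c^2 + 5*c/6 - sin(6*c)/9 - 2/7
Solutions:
 f(c) = C1 + c^4/4 + c^3/3 + 5*c^2/12 - 2*c/7 + cos(6*c)/54


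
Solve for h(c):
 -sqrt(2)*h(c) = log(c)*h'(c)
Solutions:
 h(c) = C1*exp(-sqrt(2)*li(c))


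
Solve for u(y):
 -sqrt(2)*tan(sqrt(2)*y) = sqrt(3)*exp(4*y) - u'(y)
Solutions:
 u(y) = C1 + sqrt(3)*exp(4*y)/4 - log(cos(sqrt(2)*y))


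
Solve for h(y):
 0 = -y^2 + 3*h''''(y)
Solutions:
 h(y) = C1 + C2*y + C3*y^2 + C4*y^3 + y^6/1080


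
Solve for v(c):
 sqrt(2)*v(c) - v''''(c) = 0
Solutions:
 v(c) = C1*exp(-2^(1/8)*c) + C2*exp(2^(1/8)*c) + C3*sin(2^(1/8)*c) + C4*cos(2^(1/8)*c)


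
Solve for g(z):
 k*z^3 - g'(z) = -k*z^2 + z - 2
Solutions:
 g(z) = C1 + k*z^4/4 + k*z^3/3 - z^2/2 + 2*z


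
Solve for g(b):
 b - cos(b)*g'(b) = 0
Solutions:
 g(b) = C1 + Integral(b/cos(b), b)


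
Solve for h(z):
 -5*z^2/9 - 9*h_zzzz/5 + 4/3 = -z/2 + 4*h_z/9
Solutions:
 h(z) = C1 + C4*exp(-20^(1/3)*3^(2/3)*z/9) - 5*z^3/12 + 9*z^2/16 + 3*z + (C2*sin(20^(1/3)*3^(1/6)*z/6) + C3*cos(20^(1/3)*3^(1/6)*z/6))*exp(20^(1/3)*3^(2/3)*z/18)


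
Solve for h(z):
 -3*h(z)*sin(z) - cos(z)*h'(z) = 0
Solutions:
 h(z) = C1*cos(z)^3


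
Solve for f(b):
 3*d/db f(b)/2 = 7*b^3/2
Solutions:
 f(b) = C1 + 7*b^4/12


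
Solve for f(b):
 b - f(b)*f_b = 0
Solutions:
 f(b) = -sqrt(C1 + b^2)
 f(b) = sqrt(C1 + b^2)


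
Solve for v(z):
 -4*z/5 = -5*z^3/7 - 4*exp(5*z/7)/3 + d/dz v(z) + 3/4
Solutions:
 v(z) = C1 + 5*z^4/28 - 2*z^2/5 - 3*z/4 + 28*exp(5*z/7)/15


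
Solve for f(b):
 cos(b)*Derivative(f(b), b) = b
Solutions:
 f(b) = C1 + Integral(b/cos(b), b)


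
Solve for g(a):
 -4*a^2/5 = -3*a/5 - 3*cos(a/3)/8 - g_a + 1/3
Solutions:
 g(a) = C1 + 4*a^3/15 - 3*a^2/10 + a/3 - 9*sin(a/3)/8


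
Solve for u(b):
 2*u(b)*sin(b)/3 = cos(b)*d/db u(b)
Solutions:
 u(b) = C1/cos(b)^(2/3)


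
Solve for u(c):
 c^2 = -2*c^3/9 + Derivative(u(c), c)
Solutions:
 u(c) = C1 + c^4/18 + c^3/3


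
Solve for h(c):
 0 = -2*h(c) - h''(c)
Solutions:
 h(c) = C1*sin(sqrt(2)*c) + C2*cos(sqrt(2)*c)


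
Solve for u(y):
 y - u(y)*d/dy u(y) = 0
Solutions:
 u(y) = -sqrt(C1 + y^2)
 u(y) = sqrt(C1 + y^2)


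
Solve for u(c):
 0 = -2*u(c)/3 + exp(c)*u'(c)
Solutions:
 u(c) = C1*exp(-2*exp(-c)/3)


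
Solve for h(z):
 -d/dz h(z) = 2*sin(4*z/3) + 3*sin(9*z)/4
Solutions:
 h(z) = C1 + 3*cos(4*z/3)/2 + cos(9*z)/12


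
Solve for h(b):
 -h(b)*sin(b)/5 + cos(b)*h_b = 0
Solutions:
 h(b) = C1/cos(b)^(1/5)


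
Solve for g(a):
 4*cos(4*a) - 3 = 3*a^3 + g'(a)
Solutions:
 g(a) = C1 - 3*a^4/4 - 3*a + sin(4*a)


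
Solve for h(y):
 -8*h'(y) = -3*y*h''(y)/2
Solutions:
 h(y) = C1 + C2*y^(19/3)


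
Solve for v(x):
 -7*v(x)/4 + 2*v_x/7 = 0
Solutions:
 v(x) = C1*exp(49*x/8)


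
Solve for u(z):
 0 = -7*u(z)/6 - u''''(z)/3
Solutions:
 u(z) = (C1*sin(14^(1/4)*z/2) + C2*cos(14^(1/4)*z/2))*exp(-14^(1/4)*z/2) + (C3*sin(14^(1/4)*z/2) + C4*cos(14^(1/4)*z/2))*exp(14^(1/4)*z/2)


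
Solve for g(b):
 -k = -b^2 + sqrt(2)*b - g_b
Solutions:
 g(b) = C1 - b^3/3 + sqrt(2)*b^2/2 + b*k


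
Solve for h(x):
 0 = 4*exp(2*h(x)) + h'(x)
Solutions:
 h(x) = log(-sqrt(-1/(C1 - 4*x))) - log(2)/2
 h(x) = log(-1/(C1 - 4*x))/2 - log(2)/2


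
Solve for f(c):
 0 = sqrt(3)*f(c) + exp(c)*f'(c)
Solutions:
 f(c) = C1*exp(sqrt(3)*exp(-c))


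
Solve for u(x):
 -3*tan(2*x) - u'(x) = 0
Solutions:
 u(x) = C1 + 3*log(cos(2*x))/2


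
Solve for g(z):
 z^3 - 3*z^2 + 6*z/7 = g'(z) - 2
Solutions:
 g(z) = C1 + z^4/4 - z^3 + 3*z^2/7 + 2*z


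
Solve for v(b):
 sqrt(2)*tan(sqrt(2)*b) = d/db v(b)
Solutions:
 v(b) = C1 - log(cos(sqrt(2)*b))


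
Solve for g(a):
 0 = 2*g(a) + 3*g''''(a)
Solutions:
 g(a) = (C1*sin(6^(3/4)*a/6) + C2*cos(6^(3/4)*a/6))*exp(-6^(3/4)*a/6) + (C3*sin(6^(3/4)*a/6) + C4*cos(6^(3/4)*a/6))*exp(6^(3/4)*a/6)


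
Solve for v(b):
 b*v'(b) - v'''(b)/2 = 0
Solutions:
 v(b) = C1 + Integral(C2*airyai(2^(1/3)*b) + C3*airybi(2^(1/3)*b), b)


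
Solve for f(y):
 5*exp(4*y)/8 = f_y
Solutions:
 f(y) = C1 + 5*exp(4*y)/32


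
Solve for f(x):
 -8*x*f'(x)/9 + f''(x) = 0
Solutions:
 f(x) = C1 + C2*erfi(2*x/3)


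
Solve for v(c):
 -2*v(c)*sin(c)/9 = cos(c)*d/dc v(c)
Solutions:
 v(c) = C1*cos(c)^(2/9)


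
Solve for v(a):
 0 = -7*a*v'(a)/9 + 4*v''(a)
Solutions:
 v(a) = C1 + C2*erfi(sqrt(14)*a/12)


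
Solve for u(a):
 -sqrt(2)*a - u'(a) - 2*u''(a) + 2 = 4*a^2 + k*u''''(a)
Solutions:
 u(a) = C1 + C2*exp(2^(1/3)*a*(6^(1/3)*(sqrt(3)*sqrt((27 + 32/k)/k^2) + 9/k)^(1/3)/12 - 2^(1/3)*3^(5/6)*I*(sqrt(3)*sqrt((27 + 32/k)/k^2) + 9/k)^(1/3)/12 + 4/(k*(-3^(1/3) + 3^(5/6)*I)*(sqrt(3)*sqrt((27 + 32/k)/k^2) + 9/k)^(1/3)))) + C3*exp(2^(1/3)*a*(6^(1/3)*(sqrt(3)*sqrt((27 + 32/k)/k^2) + 9/k)^(1/3)/12 + 2^(1/3)*3^(5/6)*I*(sqrt(3)*sqrt((27 + 32/k)/k^2) + 9/k)^(1/3)/12 - 4/(k*(3^(1/3) + 3^(5/6)*I)*(sqrt(3)*sqrt((27 + 32/k)/k^2) + 9/k)^(1/3)))) + C4*exp(6^(1/3)*a*(-2^(1/3)*(sqrt(3)*sqrt((27 + 32/k)/k^2) + 9/k)^(1/3) + 4*3^(1/3)/(k*(sqrt(3)*sqrt((27 + 32/k)/k^2) + 9/k)^(1/3)))/6) - 4*a^3/3 - sqrt(2)*a^2/2 + 8*a^2 - 30*a + 2*sqrt(2)*a


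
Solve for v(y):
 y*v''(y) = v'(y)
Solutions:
 v(y) = C1 + C2*y^2


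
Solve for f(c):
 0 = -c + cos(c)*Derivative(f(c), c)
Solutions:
 f(c) = C1 + Integral(c/cos(c), c)


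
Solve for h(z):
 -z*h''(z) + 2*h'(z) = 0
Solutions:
 h(z) = C1 + C2*z^3


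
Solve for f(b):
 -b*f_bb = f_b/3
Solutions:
 f(b) = C1 + C2*b^(2/3)


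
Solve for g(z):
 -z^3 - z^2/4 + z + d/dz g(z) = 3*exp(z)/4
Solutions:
 g(z) = C1 + z^4/4 + z^3/12 - z^2/2 + 3*exp(z)/4


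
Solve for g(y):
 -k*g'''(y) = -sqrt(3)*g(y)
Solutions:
 g(y) = C1*exp(3^(1/6)*y*(1/k)^(1/3)) + C2*exp(y*(-3^(1/6) + 3^(2/3)*I)*(1/k)^(1/3)/2) + C3*exp(-y*(3^(1/6) + 3^(2/3)*I)*(1/k)^(1/3)/2)


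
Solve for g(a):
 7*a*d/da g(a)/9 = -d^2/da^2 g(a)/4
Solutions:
 g(a) = C1 + C2*erf(sqrt(14)*a/3)


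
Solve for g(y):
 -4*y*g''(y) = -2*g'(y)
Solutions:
 g(y) = C1 + C2*y^(3/2)


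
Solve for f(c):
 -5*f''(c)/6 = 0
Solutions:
 f(c) = C1 + C2*c


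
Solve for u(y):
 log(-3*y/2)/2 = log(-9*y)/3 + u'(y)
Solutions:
 u(y) = C1 + y*log(-y)/6 + y*(-log(24) - 1)/6


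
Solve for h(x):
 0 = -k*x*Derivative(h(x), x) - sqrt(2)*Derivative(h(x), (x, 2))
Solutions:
 h(x) = Piecewise((-2^(3/4)*sqrt(pi)*C1*erf(2^(1/4)*sqrt(k)*x/2)/(2*sqrt(k)) - C2, (k > 0) | (k < 0)), (-C1*x - C2, True))


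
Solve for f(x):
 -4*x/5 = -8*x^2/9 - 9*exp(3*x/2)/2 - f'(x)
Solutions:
 f(x) = C1 - 8*x^3/27 + 2*x^2/5 - 3*exp(3*x/2)


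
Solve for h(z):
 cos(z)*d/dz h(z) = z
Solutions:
 h(z) = C1 + Integral(z/cos(z), z)


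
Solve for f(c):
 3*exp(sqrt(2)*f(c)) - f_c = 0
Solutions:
 f(c) = sqrt(2)*(2*log(-1/(C1 + 3*c)) - log(2))/4


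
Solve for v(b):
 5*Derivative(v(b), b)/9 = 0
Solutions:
 v(b) = C1


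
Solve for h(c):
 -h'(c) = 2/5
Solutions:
 h(c) = C1 - 2*c/5


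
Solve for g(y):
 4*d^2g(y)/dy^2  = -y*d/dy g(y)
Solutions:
 g(y) = C1 + C2*erf(sqrt(2)*y/4)


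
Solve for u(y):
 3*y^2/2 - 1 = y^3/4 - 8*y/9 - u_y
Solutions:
 u(y) = C1 + y^4/16 - y^3/2 - 4*y^2/9 + y


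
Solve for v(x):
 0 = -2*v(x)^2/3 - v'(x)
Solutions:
 v(x) = 3/(C1 + 2*x)


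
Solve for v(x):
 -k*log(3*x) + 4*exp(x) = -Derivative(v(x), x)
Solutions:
 v(x) = C1 + k*x*log(x) + k*x*(-1 + log(3)) - 4*exp(x)


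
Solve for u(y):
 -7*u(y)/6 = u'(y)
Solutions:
 u(y) = C1*exp(-7*y/6)


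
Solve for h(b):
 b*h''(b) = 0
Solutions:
 h(b) = C1 + C2*b


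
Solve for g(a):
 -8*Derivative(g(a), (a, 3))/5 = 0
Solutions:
 g(a) = C1 + C2*a + C3*a^2


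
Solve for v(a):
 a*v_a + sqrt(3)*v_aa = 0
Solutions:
 v(a) = C1 + C2*erf(sqrt(2)*3^(3/4)*a/6)


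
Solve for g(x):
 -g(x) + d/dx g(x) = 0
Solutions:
 g(x) = C1*exp(x)


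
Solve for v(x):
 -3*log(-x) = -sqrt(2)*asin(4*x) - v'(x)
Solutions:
 v(x) = C1 + 3*x*log(-x) - 3*x - sqrt(2)*(x*asin(4*x) + sqrt(1 - 16*x^2)/4)


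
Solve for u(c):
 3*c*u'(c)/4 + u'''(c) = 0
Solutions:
 u(c) = C1 + Integral(C2*airyai(-6^(1/3)*c/2) + C3*airybi(-6^(1/3)*c/2), c)


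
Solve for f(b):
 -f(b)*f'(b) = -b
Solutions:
 f(b) = -sqrt(C1 + b^2)
 f(b) = sqrt(C1 + b^2)


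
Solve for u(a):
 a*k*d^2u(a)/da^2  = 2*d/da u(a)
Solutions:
 u(a) = C1 + a^(((re(k) + 2)*re(k) + im(k)^2)/(re(k)^2 + im(k)^2))*(C2*sin(2*log(a)*Abs(im(k))/(re(k)^2 + im(k)^2)) + C3*cos(2*log(a)*im(k)/(re(k)^2 + im(k)^2)))


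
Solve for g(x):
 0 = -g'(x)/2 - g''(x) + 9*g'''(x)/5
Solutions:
 g(x) = C1 + C2*exp(x*(5 - sqrt(115))/18) + C3*exp(x*(5 + sqrt(115))/18)


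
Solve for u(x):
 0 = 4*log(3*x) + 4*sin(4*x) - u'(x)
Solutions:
 u(x) = C1 + 4*x*log(x) - 4*x + 4*x*log(3) - cos(4*x)


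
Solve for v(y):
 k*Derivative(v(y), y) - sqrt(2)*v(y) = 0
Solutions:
 v(y) = C1*exp(sqrt(2)*y/k)


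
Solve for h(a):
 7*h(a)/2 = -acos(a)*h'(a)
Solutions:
 h(a) = C1*exp(-7*Integral(1/acos(a), a)/2)


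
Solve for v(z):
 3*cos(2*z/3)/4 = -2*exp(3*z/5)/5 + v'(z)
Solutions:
 v(z) = C1 + 2*exp(3*z/5)/3 + 9*sin(2*z/3)/8


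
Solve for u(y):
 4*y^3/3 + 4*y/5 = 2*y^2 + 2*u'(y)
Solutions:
 u(y) = C1 + y^4/6 - y^3/3 + y^2/5


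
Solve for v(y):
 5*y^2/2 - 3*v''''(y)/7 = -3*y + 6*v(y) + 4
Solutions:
 v(y) = 5*y^2/12 + y/2 + (C1*sin(2^(3/4)*7^(1/4)*y/2) + C2*cos(2^(3/4)*7^(1/4)*y/2))*exp(-2^(3/4)*7^(1/4)*y/2) + (C3*sin(2^(3/4)*7^(1/4)*y/2) + C4*cos(2^(3/4)*7^(1/4)*y/2))*exp(2^(3/4)*7^(1/4)*y/2) - 2/3


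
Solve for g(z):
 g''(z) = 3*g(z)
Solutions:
 g(z) = C1*exp(-sqrt(3)*z) + C2*exp(sqrt(3)*z)


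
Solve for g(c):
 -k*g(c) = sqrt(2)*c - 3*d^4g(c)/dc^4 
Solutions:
 g(c) = C1*exp(-3^(3/4)*c*k^(1/4)/3) + C2*exp(3^(3/4)*c*k^(1/4)/3) + C3*exp(-3^(3/4)*I*c*k^(1/4)/3) + C4*exp(3^(3/4)*I*c*k^(1/4)/3) - sqrt(2)*c/k


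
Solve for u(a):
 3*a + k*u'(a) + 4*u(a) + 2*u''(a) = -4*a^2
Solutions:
 u(a) = C1*exp(a*(-k + sqrt(k^2 - 32))/4) + C2*exp(-a*(k + sqrt(k^2 - 32))/4) - a^2 + a*k/2 - 3*a/4 - k^2/8 + 3*k/16 + 1


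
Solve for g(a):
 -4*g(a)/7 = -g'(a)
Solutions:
 g(a) = C1*exp(4*a/7)


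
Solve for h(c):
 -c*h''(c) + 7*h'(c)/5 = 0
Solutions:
 h(c) = C1 + C2*c^(12/5)


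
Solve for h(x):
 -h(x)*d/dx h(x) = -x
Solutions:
 h(x) = -sqrt(C1 + x^2)
 h(x) = sqrt(C1 + x^2)


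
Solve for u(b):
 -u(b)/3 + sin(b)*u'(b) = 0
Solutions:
 u(b) = C1*(cos(b) - 1)^(1/6)/(cos(b) + 1)^(1/6)


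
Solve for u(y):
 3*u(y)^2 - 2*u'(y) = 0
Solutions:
 u(y) = -2/(C1 + 3*y)


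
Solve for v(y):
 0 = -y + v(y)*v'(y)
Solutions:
 v(y) = -sqrt(C1 + y^2)
 v(y) = sqrt(C1 + y^2)


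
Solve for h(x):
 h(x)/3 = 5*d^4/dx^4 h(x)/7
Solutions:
 h(x) = C1*exp(-15^(3/4)*7^(1/4)*x/15) + C2*exp(15^(3/4)*7^(1/4)*x/15) + C3*sin(15^(3/4)*7^(1/4)*x/15) + C4*cos(15^(3/4)*7^(1/4)*x/15)
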